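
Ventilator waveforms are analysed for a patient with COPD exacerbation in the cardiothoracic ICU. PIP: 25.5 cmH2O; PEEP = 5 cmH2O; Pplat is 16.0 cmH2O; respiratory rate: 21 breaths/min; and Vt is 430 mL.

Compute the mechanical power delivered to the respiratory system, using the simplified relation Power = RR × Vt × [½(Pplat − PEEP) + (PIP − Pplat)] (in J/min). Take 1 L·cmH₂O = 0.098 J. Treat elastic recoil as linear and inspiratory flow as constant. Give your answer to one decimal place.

13.3

Per-breath work = Vt × [½(Pplat−PEEP) + (PIP−Pplat)] = 0.430 × [0.5×11.0 + 9.5] = 0.430 × 15.0 = 6.45 L·cmH2O.
Power = 21 × 6.45 = 135.45 L·cmH2O/min.
× 0.098 J/(L·cmH2O) → 13.274 J/min.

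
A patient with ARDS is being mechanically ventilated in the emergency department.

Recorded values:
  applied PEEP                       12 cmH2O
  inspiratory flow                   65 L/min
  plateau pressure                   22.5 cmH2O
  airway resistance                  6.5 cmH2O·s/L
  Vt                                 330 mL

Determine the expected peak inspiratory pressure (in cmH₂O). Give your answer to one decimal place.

Flow: 65 L/min ÷ 60 = 1.0833 L/s.
PIP = Pplat + Raw × flow = 22.5 + 6.5 × 1.0833 = 22.5 + 7.041 = 29.541 cmH2O.

29.5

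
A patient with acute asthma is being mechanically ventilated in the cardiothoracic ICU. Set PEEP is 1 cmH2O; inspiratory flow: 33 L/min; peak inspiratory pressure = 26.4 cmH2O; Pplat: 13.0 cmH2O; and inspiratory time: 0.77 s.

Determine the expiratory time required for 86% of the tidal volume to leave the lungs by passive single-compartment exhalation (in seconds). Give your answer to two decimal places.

Flow: 33 L/min ÷ 60 = 0.55 L/s.
Vt = flow × Ti = 0.55 L/s × 0.77 s × 1000 mL/L = 423.5 mL.
R = (PIP − Pplat)/V̇ = (26.4 − 13.0) / 0.55 = 13.4/0.55 = 24.364 cmH2O·s/L.
C = Vt/(Pplat − PEEP) = 423.5 / (13.0 − 1) = 423.5/12.0 = 35.292 mL/cmH2O.
τ = R × C = 24.364 × 0.03529 L/cmH2O = 0.8598 s.
t = −τ·ln(1 − 0.86) = −0.8598·ln(0.14) = 1.69 s.

1.69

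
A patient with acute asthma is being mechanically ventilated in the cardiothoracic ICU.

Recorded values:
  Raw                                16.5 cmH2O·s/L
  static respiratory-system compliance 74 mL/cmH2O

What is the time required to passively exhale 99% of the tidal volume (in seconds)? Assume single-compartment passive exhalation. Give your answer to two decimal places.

τ = R × C = 16.5 × 74 mL/cmH2O = 16.5 × 0.074 L/cmH2O = 1.221 s.
Exhaled fraction f = 1 − e^(−t/τ) → t = −τ·ln(1 − f) = −1.221·ln(0.01) = 5.623 s.

5.62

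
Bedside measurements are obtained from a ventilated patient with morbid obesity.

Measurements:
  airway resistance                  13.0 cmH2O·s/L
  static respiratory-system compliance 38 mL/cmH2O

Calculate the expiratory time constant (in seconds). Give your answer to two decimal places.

τ = R × C = 13.0 × 38 mL/cmH2O = 13.0 × 0.038 L/cmH2O = 0.494 s.

0.49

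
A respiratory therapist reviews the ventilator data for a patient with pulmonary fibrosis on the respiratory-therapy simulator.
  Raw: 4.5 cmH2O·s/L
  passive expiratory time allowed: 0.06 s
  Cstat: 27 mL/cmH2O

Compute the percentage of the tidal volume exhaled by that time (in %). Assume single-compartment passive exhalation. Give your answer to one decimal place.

39.0

τ = R × C = 4.5 × 27 mL/cmH2O = 4.5 × 0.027 L/cmH2O = 0.1215 s.
Passive exhalation: V(t)/V₀ = e^(−t/τ) = e^(−0.06/0.1215) = 0.6103.
Fraction exhaled = 1 − 0.6103 = 0.3897 → 38.97%.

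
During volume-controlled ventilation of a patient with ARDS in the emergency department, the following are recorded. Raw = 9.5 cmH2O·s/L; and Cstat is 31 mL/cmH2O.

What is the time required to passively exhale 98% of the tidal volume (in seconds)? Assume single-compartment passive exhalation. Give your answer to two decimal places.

1.15

τ = R × C = 9.5 × 31 mL/cmH2O = 9.5 × 0.031 L/cmH2O = 0.2945 s.
Exhaled fraction f = 1 − e^(−t/τ) → t = −τ·ln(1 − f) = −0.2945·ln(0.02) = 1.152 s.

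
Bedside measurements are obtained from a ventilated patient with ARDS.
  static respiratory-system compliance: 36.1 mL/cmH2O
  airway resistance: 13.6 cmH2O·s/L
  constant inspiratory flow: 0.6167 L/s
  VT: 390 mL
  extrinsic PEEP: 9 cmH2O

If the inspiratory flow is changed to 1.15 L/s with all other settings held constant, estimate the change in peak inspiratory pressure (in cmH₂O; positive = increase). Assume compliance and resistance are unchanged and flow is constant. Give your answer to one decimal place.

7.3

PIP = Vt/C + R·V̇ + PEEP (constant-flow equation of motion).
Only the resistive term changes: ΔPIP = R × ΔV̇ = 13.6 × (1.15 − 0.6167) = 13.6 × 0.5333 = 7.253 cmH2O.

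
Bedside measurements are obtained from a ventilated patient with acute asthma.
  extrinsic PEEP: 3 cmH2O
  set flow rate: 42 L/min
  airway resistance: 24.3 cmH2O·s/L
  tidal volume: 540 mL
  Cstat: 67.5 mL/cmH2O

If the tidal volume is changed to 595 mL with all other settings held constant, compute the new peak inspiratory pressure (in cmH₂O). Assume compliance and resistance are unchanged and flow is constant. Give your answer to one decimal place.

Flow: 42 L/min ÷ 60 = 0.7 L/s.
PIP = Vt/C + R·V̇ + PEEP (constant-flow equation of motion).
Only the elastic term changes: ΔPIP = ΔVt / C = (595 − 540) / 67.5 = 0.8148 cmH2O.
Original PIP = 540/67.5 + 24.3×0.7 + 3 = 28.01 cmH2O; new PIP = 28.01 + (0.8148) = 28.825 cmH2O.

28.8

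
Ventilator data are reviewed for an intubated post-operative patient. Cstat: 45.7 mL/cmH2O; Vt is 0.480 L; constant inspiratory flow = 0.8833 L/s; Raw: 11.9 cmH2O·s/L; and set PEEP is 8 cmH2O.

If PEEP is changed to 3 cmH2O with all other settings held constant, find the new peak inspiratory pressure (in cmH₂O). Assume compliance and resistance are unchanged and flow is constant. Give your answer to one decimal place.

24.0

PIP = Vt/C + R·V̇ + PEEP (constant-flow equation of motion).
Only the baseline term changes: ΔPIP = ΔPEEP = 3 − 8 = -5.0 cmH2O.
Original PIP = 480/45.7 + 11.9×0.8833 + 8 = 29.015 cmH2O; new PIP = 29.015 + (-5.0) = 24.015 cmH2O.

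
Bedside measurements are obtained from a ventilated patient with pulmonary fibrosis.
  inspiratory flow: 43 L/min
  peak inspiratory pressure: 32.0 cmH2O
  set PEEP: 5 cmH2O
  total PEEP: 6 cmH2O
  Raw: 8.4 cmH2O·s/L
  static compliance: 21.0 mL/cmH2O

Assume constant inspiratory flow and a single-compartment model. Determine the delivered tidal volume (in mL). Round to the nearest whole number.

420

Flow: 43 L/min ÷ 60 = 0.7167 L/s.
Total PEEP = 6 cmH2O (set 5 + intrinsic 1); this is the baseline alveolar pressure.
Equation of motion (constant flow): PIP = Vt/C + R·V̇ + PEEP.
Vt/C = PIP − R·V̇ − PEEP = 32.0 − 6.02 − 6 = 19.98 cmH2O.
Vt = C × 19.98 = 21.0 × 19.98 = 419.58 mL.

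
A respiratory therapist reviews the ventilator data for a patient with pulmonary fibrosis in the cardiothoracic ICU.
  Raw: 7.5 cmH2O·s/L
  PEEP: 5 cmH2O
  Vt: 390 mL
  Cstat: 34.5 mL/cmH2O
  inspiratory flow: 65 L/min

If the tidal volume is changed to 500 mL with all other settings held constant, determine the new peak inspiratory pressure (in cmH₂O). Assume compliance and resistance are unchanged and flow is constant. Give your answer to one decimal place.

Flow: 65 L/min ÷ 60 = 1.0833 L/s.
PIP = Vt/C + R·V̇ + PEEP (constant-flow equation of motion).
Only the elastic term changes: ΔPIP = ΔVt / C = (500 − 390) / 34.5 = 3.188 cmH2O.
Original PIP = 390/34.5 + 7.5×1.0833 + 5 = 24.429 cmH2O; new PIP = 24.429 + (3.188) = 27.617 cmH2O.

27.6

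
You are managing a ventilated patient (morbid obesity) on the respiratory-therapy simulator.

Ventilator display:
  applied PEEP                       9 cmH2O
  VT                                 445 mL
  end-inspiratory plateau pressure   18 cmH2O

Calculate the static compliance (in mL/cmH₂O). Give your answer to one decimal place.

49.4

Cstat = Vt / (Pplat − PEEP) = 445 / (18 − 9) = 445 / 9.0 = 49.444 mL/cmH2O.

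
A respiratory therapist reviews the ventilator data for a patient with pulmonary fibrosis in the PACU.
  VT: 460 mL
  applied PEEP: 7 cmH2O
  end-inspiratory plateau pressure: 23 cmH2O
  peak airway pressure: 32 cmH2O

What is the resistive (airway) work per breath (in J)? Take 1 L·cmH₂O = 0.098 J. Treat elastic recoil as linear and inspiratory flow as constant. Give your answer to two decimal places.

With constant inspiratory flow the resistive pressure is constant at PIP − Pplat = 32 − 23 = 9.0 cmH2O, so resistive work = 9.0 × 0.460 = 4.14 L·cmH2O.
× 0.098 J/(L·cmH2O) → 0.4057 J.

0.41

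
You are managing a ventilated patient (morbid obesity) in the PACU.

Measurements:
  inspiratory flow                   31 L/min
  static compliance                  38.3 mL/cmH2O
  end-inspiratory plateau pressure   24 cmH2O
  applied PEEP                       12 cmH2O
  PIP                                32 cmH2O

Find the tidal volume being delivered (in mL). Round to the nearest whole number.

460

Vt = Cstat × (Pplat − PEEP) = 38.3 × (24 − 12) = 38.3 × 12.0 = 459.6 mL.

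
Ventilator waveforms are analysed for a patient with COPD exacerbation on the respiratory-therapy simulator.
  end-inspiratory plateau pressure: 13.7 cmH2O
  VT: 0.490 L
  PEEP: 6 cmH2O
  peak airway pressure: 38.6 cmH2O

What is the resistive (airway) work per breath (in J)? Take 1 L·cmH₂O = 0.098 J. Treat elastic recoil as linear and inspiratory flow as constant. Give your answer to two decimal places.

1.20

With constant inspiratory flow the resistive pressure is constant at PIP − Pplat = 38.6 − 13.7 = 24.9 cmH2O, so resistive work = 24.9 × 0.490 = 12.201 L·cmH2O.
× 0.098 J/(L·cmH2O) → 1.196 J.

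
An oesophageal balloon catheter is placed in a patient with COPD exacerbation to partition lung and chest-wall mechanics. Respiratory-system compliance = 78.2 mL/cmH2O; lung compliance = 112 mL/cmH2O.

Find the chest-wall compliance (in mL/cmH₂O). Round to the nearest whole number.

1/Ccw = 1/Crs − 1/CL.
1/Ccw = 1/78.2 − 1/112 = 0.003859.
Ccw = 259.13 mL/cmH2O.

259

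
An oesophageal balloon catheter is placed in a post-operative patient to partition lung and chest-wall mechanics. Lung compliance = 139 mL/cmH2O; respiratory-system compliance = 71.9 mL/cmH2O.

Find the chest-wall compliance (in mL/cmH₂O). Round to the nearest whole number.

1/Ccw = 1/Crs − 1/CL.
1/Ccw = 1/71.9 − 1/139 = 0.006714.
Ccw = 148.94 mL/cmH2O.

149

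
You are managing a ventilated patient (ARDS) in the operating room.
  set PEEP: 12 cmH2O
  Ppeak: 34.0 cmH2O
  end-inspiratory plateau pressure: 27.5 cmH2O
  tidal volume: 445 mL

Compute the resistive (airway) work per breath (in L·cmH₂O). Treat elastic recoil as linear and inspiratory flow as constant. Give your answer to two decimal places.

With constant inspiratory flow the resistive pressure is constant at PIP − Pplat = 34.0 − 27.5 = 6.5 cmH2O, so resistive work = 6.5 × 0.445 = 2.893 L·cmH2O.

2.89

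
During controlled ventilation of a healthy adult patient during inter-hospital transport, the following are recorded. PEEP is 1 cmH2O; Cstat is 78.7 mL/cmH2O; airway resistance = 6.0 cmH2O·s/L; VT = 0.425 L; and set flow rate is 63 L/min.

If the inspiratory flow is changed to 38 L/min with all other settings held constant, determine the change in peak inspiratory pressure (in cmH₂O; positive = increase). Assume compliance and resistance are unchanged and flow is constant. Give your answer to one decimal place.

Flow: 63 L/min ÷ 60 = 1.05 L/s.
New flow: 38 L/min ÷ 60 = 0.6333 L/s.
PIP = Vt/C + R·V̇ + PEEP (constant-flow equation of motion).
Only the resistive term changes: ΔPIP = R × ΔV̇ = 6.0 × (0.6333 − 1.05) = 6.0 × -0.4167 = -2.5 cmH2O.

-2.5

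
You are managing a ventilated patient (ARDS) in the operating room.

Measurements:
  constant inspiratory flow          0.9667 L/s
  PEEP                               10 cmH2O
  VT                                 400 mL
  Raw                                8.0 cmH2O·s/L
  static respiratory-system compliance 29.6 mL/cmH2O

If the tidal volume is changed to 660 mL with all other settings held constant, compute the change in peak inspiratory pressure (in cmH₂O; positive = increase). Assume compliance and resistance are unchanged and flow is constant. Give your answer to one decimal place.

PIP = Vt/C + R·V̇ + PEEP (constant-flow equation of motion).
Only the elastic term changes: ΔPIP = ΔVt / C = (660 − 400) / 29.6 = 8.784 cmH2O.

8.8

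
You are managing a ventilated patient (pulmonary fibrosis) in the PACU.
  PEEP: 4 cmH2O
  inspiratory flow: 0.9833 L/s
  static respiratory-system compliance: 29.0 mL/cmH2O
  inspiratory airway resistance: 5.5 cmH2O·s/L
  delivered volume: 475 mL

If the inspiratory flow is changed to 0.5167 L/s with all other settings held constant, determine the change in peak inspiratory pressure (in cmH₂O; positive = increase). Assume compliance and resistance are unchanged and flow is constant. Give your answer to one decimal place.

-2.6

PIP = Vt/C + R·V̇ + PEEP (constant-flow equation of motion).
Only the resistive term changes: ΔPIP = R × ΔV̇ = 5.5 × (0.5167 − 0.9833) = 5.5 × -0.4666 = -2.566 cmH2O.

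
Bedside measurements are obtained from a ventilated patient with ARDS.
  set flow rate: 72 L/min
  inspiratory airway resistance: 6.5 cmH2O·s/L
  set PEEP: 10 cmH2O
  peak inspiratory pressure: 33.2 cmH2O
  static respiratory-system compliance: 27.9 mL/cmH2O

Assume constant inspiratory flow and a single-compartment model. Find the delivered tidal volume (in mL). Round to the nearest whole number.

Flow: 72 L/min ÷ 60 = 1.2 L/s.
Equation of motion (constant flow): PIP = Vt/C + R·V̇ + PEEP.
Vt/C = PIP − R·V̇ − PEEP = 33.2 − 7.8 − 10 = 15.4 cmH2O.
Vt = C × 15.4 = 27.9 × 15.4 = 429.66 mL.

430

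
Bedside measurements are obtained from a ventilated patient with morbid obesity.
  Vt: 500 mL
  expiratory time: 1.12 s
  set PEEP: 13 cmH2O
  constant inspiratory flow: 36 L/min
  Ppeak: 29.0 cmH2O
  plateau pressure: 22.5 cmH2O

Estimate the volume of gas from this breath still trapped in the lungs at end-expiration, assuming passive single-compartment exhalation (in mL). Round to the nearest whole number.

70

Flow: 36 L/min ÷ 60 = 0.6 L/s.
R = (PIP − Pplat)/V̇ = (29.0 − 22.5) / 0.6 = 6.5/0.6 = 10.833 cmH2O·s/L.
C = Vt/(Pplat − PEEP) = 500.0 / (22.5 − 13) = 500.0/9.5 = 52.632 mL/cmH2O.
τ = R × C = 10.833 × 0.05263 L/cmH2O = 0.5701 s.
Fraction remaining = e^(−Te/τ) = e^(−1.12/0.5701) = 0.1402.
Trapped volume = 500.0 × 0.1402 = 70.1 mL.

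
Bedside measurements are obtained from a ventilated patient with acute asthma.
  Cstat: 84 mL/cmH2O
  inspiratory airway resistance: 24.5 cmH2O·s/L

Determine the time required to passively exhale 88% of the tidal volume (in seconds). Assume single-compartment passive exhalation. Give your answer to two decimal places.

τ = R × C = 24.5 × 84 mL/cmH2O = 24.5 × 0.084 L/cmH2O = 2.058 s.
Exhaled fraction f = 1 − e^(−t/τ) → t = −τ·ln(1 − f) = −2.058·ln(0.12) = 4.364 s.

4.36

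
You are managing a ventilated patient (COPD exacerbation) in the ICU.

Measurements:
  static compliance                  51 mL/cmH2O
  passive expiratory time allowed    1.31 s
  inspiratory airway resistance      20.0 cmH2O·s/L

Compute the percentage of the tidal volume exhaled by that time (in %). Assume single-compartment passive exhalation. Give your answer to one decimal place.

72.3

τ = R × C = 20.0 × 51 mL/cmH2O = 20.0 × 0.051 L/cmH2O = 1.02 s.
Passive exhalation: V(t)/V₀ = e^(−t/τ) = e^(−1.31/1.02) = 0.2768.
Fraction exhaled = 1 − 0.2768 = 0.7232 → 72.32%.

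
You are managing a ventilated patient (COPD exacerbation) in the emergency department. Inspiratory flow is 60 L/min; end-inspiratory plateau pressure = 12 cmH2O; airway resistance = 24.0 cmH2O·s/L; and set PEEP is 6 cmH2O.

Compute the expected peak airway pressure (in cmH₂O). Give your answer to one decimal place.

Flow: 60 L/min ÷ 60 = 1 L/s.
PIP = Pplat + Raw × flow = 12 + 24.0 × 1 = 12 + 24.0 = 36.0 cmH2O.

36.0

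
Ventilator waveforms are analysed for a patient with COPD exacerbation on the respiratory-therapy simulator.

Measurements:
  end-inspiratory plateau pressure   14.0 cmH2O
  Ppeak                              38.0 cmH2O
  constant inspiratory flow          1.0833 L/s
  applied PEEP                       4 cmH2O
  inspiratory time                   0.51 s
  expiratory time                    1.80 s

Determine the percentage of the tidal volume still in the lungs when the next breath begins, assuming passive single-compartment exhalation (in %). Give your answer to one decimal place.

23.0

Vt = flow × Ti = 1.0833 L/s × 0.51 s × 1000 mL/L = 552.48 mL.
R = (PIP − Pplat)/V̇ = (38.0 − 14.0) / 1.0833 = 24.0/1.0833 = 22.155 cmH2O·s/L.
C = Vt/(Pplat − PEEP) = 552.48 / (14.0 − 4) = 552.48/10.0 = 55.248 mL/cmH2O.
τ = R × C = 22.155 × 0.05525 L/cmH2O = 1.224 s.
Fraction remaining at end-expiration = e^(−Te/τ) = e^(−1.80/1.224) = 0.2298 → 22.98%.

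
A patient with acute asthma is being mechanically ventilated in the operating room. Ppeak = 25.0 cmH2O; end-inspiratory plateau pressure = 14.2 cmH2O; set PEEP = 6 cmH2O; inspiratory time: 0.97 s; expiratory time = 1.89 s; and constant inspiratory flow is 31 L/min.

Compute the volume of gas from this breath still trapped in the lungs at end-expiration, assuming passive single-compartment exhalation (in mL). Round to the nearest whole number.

Flow: 31 L/min ÷ 60 = 0.5167 L/s.
Vt = flow × Ti = 0.5167 L/s × 0.97 s × 1000 mL/L = 501.2 mL.
R = (PIP − Pplat)/V̇ = (25.0 − 14.2) / 0.5167 = 10.8/0.5167 = 20.902 cmH2O·s/L.
C = Vt/(Pplat − PEEP) = 501.2 / (14.2 − 6) = 501.2/8.2 = 61.122 mL/cmH2O.
τ = R × C = 20.902 × 0.06112 L/cmH2O = 1.278 s.
Fraction remaining = e^(−Te/τ) = e^(−1.89/1.278) = 0.2279.
Trapped volume = 501.2 × 0.2279 = 114.22 mL.

114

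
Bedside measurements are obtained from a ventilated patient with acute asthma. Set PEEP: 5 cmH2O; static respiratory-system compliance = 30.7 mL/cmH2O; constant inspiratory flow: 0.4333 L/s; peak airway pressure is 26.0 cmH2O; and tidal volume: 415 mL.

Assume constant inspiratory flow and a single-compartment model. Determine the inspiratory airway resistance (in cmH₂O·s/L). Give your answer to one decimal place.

17.3

Equation of motion (constant flow): PIP = Vt/C + R·V̇ + PEEP.
R·V̇ = PIP − Vt/C − PEEP = 26.0 − 415/30.7 − 5 = 26.0 − 13.518 − 5 = 7.482 cmH2O.
R = 7.482 / 0.4333 = 17.267 cmH2O·s/L.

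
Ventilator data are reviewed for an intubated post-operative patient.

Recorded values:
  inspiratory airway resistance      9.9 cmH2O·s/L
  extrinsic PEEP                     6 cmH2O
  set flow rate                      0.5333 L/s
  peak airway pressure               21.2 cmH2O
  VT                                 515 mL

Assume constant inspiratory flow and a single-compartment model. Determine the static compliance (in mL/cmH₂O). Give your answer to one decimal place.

51.9

Equation of motion (constant flow): PIP = Vt/C + R·V̇ + PEEP.
Vt/C = PIP − R·V̇ − PEEP = 21.2 − 9.9×0.5333 − 6 = 21.2 − 5.28 − 6 = 9.92 cmH2O.
C = Vt / 9.92 = 515 / 9.92 = 51.915 mL/cmH2O.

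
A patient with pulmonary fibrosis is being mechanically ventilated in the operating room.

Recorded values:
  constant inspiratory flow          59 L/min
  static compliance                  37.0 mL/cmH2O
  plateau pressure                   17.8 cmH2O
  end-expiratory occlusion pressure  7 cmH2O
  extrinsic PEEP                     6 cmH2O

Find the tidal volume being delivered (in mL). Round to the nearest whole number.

End-expiratory occlusion gives total PEEP = 7 cmH2O (intrinsic PEEP = 7 − 6 = 1). Use total PEEP for the elastic gradient.
Vt = Cstat × (Pplat − PEEPtotal) = 37.0 × (17.8 − 7) = 37.0 × 10.8 = 399.6 mL.

400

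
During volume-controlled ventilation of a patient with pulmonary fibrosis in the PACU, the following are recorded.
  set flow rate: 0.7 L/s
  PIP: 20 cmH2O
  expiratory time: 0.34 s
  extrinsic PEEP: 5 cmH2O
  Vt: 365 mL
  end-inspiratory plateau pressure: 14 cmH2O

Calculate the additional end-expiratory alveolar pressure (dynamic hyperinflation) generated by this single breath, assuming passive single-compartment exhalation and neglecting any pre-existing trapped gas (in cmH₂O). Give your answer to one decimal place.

R = (PIP − Pplat)/V̇ = (20 − 14) / 0.7 = 6.0/0.7 = 8.571 cmH2O·s/L.
C = Vt/(Pplat − PEEP) = 365.0 / (14 − 5) = 365.0/9.0 = 40.556 mL/cmH2O.
τ = R × C = 8.571 × 0.04056 L/cmH2O = 0.3476 s.
Fraction remaining = e^(−Te/τ) = e^(−0.34/0.3476) = 0.376; trapped volume = 365.0 × 0.376 = 137.24 mL.
Additional alveolar pressure from trapping ≈ V_trapped / C = 137.24 / 40.556 = 3.384 cmH2O.

3.4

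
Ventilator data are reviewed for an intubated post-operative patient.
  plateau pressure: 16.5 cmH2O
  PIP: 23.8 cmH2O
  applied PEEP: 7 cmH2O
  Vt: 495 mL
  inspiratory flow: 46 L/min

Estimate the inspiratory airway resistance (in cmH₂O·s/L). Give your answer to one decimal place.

9.5

Flow: 46 L/min ÷ 60 = 0.7667 L/s.
Raw = (PIP − Pplat) / flow = (23.8 − 16.5) / 0.7667 = 7.3 / 0.7667 = 9.521 cmH2O·s/L.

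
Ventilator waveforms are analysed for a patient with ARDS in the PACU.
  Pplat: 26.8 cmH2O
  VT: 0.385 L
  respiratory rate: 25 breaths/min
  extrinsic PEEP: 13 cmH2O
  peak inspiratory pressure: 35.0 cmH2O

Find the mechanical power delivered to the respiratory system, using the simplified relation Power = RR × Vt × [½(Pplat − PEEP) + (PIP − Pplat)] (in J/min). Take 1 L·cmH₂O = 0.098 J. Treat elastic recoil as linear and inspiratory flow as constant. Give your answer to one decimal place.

Per-breath work = Vt × [½(Pplat−PEEP) + (PIP−Pplat)] = 0.385 × [0.5×13.8 + 8.2] = 0.385 × 15.1 = 5.814 L·cmH2O.
Power = 25 × 5.814 = 145.35 L·cmH2O/min.
× 0.098 J/(L·cmH2O) → 14.244 J/min.

14.2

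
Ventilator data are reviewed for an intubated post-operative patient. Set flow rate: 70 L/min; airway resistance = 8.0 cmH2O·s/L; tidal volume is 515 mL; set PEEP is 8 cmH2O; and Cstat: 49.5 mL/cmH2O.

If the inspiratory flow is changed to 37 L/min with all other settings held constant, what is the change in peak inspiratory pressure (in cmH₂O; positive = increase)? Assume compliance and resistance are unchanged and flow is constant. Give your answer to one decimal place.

Flow: 70 L/min ÷ 60 = 1.1667 L/s.
New flow: 37 L/min ÷ 60 = 0.6167 L/s.
PIP = Vt/C + R·V̇ + PEEP (constant-flow equation of motion).
Only the resistive term changes: ΔPIP = R × ΔV̇ = 8.0 × (0.6167 − 1.1667) = 8.0 × -0.55 = -4.4 cmH2O.

-4.4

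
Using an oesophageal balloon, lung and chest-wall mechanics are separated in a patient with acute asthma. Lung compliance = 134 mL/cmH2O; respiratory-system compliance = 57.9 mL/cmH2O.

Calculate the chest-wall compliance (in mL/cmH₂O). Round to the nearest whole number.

1/Ccw = 1/Crs − 1/CL.
1/Ccw = 1/57.9 − 1/134 = 0.009808.
Ccw = 101.96 mL/cmH2O.

102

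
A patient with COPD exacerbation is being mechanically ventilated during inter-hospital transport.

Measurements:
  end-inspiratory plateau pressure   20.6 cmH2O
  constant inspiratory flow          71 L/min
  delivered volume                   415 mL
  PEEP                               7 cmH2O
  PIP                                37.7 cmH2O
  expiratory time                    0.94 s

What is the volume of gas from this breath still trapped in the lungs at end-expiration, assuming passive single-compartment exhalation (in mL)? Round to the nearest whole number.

Flow: 71 L/min ÷ 60 = 1.1833 L/s.
R = (PIP − Pplat)/V̇ = (37.7 − 20.6) / 1.1833 = 17.1/1.1833 = 14.451 cmH2O·s/L.
C = Vt/(Pplat − PEEP) = 415.0 / (20.6 − 7) = 415.0/13.6 = 30.515 mL/cmH2O.
τ = R × C = 14.451 × 0.03052 L/cmH2O = 0.441 s.
Fraction remaining = e^(−Te/τ) = e^(−0.94/0.441) = 0.1187.
Trapped volume = 415.0 × 0.1187 = 49.261 mL.

49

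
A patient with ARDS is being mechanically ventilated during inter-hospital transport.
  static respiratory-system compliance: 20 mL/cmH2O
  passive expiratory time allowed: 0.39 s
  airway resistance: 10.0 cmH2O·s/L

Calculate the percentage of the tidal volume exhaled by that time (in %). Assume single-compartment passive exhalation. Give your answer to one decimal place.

85.8

τ = R × C = 10.0 × 20 mL/cmH2O = 10.0 × 0.020 L/cmH2O = 0.2 s.
Passive exhalation: V(t)/V₀ = e^(−t/τ) = e^(−0.39/0.2) = 0.1423.
Fraction exhaled = 1 − 0.1423 = 0.8577 → 85.77%.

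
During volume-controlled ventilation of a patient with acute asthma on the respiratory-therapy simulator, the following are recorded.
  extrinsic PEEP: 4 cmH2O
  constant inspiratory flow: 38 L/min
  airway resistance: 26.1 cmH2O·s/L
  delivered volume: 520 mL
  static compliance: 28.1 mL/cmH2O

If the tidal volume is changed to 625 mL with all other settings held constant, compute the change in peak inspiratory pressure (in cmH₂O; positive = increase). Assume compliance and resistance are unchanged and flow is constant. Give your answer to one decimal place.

3.7

PIP = Vt/C + R·V̇ + PEEP (constant-flow equation of motion).
Only the elastic term changes: ΔPIP = ΔVt / C = (625 − 520) / 28.1 = 3.737 cmH2O.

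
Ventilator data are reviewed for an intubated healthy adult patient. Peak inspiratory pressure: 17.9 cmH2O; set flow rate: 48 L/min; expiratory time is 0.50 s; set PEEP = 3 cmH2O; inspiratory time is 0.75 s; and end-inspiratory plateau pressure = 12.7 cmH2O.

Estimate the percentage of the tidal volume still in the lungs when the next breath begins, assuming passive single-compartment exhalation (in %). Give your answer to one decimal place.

28.8

Flow: 48 L/min ÷ 60 = 0.8 L/s.
Vt = flow × Ti = 0.8 L/s × 0.75 s × 1000 mL/L = 600.0 mL.
R = (PIP − Pplat)/V̇ = (17.9 − 12.7) / 0.8 = 5.2/0.8 = 6.5 cmH2O·s/L.
C = Vt/(Pplat − PEEP) = 600.0 / (12.7 − 3) = 600.0/9.7 = 61.856 mL/cmH2O.
τ = R × C = 6.5 × 0.06186 L/cmH2O = 0.4021 s.
Fraction remaining at end-expiration = e^(−Te/τ) = e^(−0.50/0.4021) = 0.2884 → 28.84%.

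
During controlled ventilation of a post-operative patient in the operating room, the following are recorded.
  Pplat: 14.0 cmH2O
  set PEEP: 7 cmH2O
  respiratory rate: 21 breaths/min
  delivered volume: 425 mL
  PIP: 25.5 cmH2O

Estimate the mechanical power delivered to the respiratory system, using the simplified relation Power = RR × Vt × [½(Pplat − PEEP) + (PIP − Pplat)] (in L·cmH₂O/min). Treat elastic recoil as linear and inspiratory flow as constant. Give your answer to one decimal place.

133.9

Per-breath work = Vt × [½(Pplat−PEEP) + (PIP−Pplat)] = 0.425 × [0.5×7.0 + 11.5] = 0.425 × 15.0 = 6.375 L·cmH2O.
Power = 21 × 6.375 = 133.88 L·cmH2O/min.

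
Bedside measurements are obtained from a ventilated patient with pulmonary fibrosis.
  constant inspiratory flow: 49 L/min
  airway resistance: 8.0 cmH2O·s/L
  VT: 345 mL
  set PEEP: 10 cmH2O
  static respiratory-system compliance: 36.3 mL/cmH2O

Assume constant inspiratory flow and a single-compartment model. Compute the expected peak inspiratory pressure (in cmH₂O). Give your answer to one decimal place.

26.0

Flow: 49 L/min ÷ 60 = 0.8167 L/s.
Equation of motion (constant flow): PIP = Vt/C + R·V̇ + PEEP.
PIP = 345/36.3 + 8.0×0.8167 + 10 = 9.504 + 6.534 + 10 = 26.038 cmH2O.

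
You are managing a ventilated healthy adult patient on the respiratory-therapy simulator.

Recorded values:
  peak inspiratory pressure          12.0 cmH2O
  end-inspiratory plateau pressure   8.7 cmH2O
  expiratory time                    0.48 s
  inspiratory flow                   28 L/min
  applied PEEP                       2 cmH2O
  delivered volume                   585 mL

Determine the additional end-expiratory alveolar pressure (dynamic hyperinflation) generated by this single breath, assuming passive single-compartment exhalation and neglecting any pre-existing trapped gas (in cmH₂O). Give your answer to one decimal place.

3.1

Flow: 28 L/min ÷ 60 = 0.4667 L/s.
R = (PIP − Pplat)/V̇ = (12.0 − 8.7) / 0.4667 = 3.3/0.4667 = 7.071 cmH2O·s/L.
C = Vt/(Pplat − PEEP) = 585.0 / (8.7 − 2) = 585.0/6.7 = 87.313 mL/cmH2O.
τ = R × C = 7.071 × 0.08731 L/cmH2O = 0.6174 s.
Fraction remaining = e^(−Te/τ) = e^(−0.48/0.6174) = 0.4596; trapped volume = 585.0 × 0.4596 = 268.87 mL.
Additional alveolar pressure from trapping ≈ V_trapped / C = 268.87 / 87.313 = 3.079 cmH2O.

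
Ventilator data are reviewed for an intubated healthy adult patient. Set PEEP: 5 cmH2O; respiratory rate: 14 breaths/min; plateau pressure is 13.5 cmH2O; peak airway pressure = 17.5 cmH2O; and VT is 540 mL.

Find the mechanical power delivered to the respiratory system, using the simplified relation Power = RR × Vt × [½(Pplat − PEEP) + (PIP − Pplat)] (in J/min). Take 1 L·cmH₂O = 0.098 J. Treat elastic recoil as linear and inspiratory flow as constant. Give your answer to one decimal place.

6.1

Per-breath work = Vt × [½(Pplat−PEEP) + (PIP−Pplat)] = 0.540 × [0.5×8.5 + 4.0] = 0.540 × 8.25 = 4.455 L·cmH2O.
Power = 14 × 4.455 = 62.37 L·cmH2O/min.
× 0.098 J/(L·cmH2O) → 6.112 J/min.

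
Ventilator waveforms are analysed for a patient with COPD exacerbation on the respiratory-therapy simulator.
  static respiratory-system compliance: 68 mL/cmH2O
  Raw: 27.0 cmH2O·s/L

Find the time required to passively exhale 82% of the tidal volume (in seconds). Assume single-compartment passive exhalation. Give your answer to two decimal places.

3.15

τ = R × C = 27.0 × 68 mL/cmH2O = 27.0 × 0.068 L/cmH2O = 1.836 s.
Exhaled fraction f = 1 − e^(−t/τ) → t = −τ·ln(1 − f) = −1.836·ln(0.18) = 3.148 s.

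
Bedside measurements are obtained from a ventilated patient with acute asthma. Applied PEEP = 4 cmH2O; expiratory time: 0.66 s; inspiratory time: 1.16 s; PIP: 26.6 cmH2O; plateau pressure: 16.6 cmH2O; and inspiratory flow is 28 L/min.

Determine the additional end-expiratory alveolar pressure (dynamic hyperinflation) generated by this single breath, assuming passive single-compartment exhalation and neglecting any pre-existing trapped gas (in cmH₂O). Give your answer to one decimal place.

Flow: 28 L/min ÷ 60 = 0.4667 L/s.
Vt = flow × Ti = 0.4667 L/s × 1.16 s × 1000 mL/L = 541.37 mL.
R = (PIP − Pplat)/V̇ = (26.6 − 16.6) / 0.4667 = 10.0/0.4667 = 21.427 cmH2O·s/L.
C = Vt/(Pplat − PEEP) = 541.37 / (16.6 − 4) = 541.37/12.6 = 42.966 mL/cmH2O.
τ = R × C = 21.427 × 0.04297 L/cmH2O = 0.9207 s.
Fraction remaining = e^(−Te/τ) = e^(−0.66/0.9207) = 0.4883; trapped volume = 541.37 × 0.4883 = 264.35 mL.
Additional alveolar pressure from trapping ≈ V_trapped / C = 264.35 / 42.966 = 6.153 cmH2O.

6.2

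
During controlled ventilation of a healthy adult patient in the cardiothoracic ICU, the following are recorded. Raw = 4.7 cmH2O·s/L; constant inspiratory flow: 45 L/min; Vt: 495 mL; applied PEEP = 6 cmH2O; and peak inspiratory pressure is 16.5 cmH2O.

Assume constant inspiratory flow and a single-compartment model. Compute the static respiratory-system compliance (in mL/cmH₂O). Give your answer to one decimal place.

71.0

Flow: 45 L/min ÷ 60 = 0.75 L/s.
Equation of motion (constant flow): PIP = Vt/C + R·V̇ + PEEP.
Vt/C = PIP − R·V̇ − PEEP = 16.5 − 4.7×0.75 − 6 = 16.5 − 3.525 − 6 = 6.975 cmH2O.
C = Vt / 6.975 = 495 / 6.975 = 70.968 mL/cmH2O.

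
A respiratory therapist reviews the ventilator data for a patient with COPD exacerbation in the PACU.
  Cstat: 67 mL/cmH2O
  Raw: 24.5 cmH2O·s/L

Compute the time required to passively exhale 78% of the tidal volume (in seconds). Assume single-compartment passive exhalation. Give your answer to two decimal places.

2.49

τ = R × C = 24.5 × 67 mL/cmH2O = 24.5 × 0.067 L/cmH2O = 1.642 s.
Exhaled fraction f = 1 − e^(−t/τ) → t = −τ·ln(1 − f) = −1.642·ln(0.22) = 2.486 s.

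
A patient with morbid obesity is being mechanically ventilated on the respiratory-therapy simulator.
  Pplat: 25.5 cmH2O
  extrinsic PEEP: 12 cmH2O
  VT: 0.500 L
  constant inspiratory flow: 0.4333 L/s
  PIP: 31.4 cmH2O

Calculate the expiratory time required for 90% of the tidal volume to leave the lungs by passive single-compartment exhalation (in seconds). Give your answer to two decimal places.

1.16

R = (PIP − Pplat)/V̇ = (31.4 − 25.5) / 0.4333 = 5.9/0.4333 = 13.616 cmH2O·s/L.
C = Vt/(Pplat − PEEP) = 500.0 / (25.5 − 12) = 500.0/13.5 = 37.037 mL/cmH2O.
τ = R × C = 13.616 × 0.03704 L/cmH2O = 0.5043 s.
t = −τ·ln(1 − 0.90) = −0.5043·ln(0.1) = 1.161 s.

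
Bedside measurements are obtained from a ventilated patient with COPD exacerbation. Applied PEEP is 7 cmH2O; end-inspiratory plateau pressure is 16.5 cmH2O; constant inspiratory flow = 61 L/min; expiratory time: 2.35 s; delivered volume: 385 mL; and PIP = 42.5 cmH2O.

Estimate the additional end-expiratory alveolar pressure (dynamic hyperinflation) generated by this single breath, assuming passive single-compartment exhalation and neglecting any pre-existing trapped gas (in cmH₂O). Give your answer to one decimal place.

1.0

Flow: 61 L/min ÷ 60 = 1.0167 L/s.
R = (PIP − Pplat)/V̇ = (42.5 − 16.5) / 1.0167 = 26.0/1.0167 = 25.573 cmH2O·s/L.
C = Vt/(Pplat − PEEP) = 385.0 / (16.5 − 7) = 385.0/9.5 = 40.526 mL/cmH2O.
τ = R × C = 25.573 × 0.04053 L/cmH2O = 1.036 s.
Fraction remaining = e^(−Te/τ) = e^(−2.35/1.036) = 0.1035; trapped volume = 385.0 × 0.1035 = 39.848 mL.
Additional alveolar pressure from trapping ≈ V_trapped / C = 39.848 / 40.526 = 0.9833 cmH2O.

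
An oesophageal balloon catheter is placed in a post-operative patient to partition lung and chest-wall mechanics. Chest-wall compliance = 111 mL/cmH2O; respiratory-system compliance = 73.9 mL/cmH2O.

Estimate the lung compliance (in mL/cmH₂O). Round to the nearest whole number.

1/CL = 1/Crs − 1/Ccw.
1/CL = 1/73.9 − 1/111 = 0.004523.
CL = 221.09 mL/cmH2O.

221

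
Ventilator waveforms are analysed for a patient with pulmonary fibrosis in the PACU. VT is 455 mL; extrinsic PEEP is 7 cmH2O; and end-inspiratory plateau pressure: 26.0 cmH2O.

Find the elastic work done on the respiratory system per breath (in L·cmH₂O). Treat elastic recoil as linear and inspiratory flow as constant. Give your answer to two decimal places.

Elastic work ≈ ½ × (Pplat − PEEP) × Vt = 0.5 × (26.0 − 7) × 0.455 L = 0.5 × 19.0 × 0.455 = 4.323 L·cmH2O.

4.32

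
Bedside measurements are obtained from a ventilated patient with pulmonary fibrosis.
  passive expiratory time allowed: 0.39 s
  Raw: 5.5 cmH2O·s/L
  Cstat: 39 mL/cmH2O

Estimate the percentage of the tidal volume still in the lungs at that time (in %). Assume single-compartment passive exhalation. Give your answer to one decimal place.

τ = R × C = 5.5 × 39 mL/cmH2O = 5.5 × 0.039 L/cmH2O = 0.2145 s.
Passive exhalation: V(t)/V₀ = e^(−t/τ) = e^(−0.39/0.2145) = 0.1623.
Fraction remaining = 0.1623 → 16.23%.

16.2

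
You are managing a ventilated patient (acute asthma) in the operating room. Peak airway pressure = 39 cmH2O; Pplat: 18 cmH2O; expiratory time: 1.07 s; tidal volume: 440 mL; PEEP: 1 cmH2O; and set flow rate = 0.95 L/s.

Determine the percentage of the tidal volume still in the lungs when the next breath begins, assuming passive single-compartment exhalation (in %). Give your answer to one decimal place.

15.4

R = (PIP − Pplat)/V̇ = (39 − 18) / 0.95 = 21.0/0.95 = 22.105 cmH2O·s/L.
C = Vt/(Pplat − PEEP) = 440.0 / (18 − 1) = 440.0/17.0 = 25.882 mL/cmH2O.
τ = R × C = 22.105 × 0.02588 L/cmH2O = 0.5721 s.
Fraction remaining at end-expiration = e^(−Te/τ) = e^(−1.07/0.5721) = 0.1541 → 15.41%.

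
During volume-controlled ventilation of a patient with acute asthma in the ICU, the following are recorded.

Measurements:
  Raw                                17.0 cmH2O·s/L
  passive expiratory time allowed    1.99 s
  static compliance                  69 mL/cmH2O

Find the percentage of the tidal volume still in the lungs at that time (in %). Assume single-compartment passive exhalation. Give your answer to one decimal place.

18.3

τ = R × C = 17.0 × 69 mL/cmH2O = 17.0 × 0.069 L/cmH2O = 1.173 s.
Passive exhalation: V(t)/V₀ = e^(−t/τ) = e^(−1.99/1.173) = 0.1833.
Fraction remaining = 0.1833 → 18.33%.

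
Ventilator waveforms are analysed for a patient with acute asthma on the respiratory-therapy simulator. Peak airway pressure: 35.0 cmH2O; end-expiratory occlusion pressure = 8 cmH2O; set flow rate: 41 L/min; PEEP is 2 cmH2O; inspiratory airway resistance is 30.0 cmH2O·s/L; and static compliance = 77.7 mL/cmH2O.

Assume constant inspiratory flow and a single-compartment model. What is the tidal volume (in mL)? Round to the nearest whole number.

505

Flow: 41 L/min ÷ 60 = 0.6833 L/s.
Total PEEP = 8 cmH2O (set 2 + intrinsic 6); this is the baseline alveolar pressure.
Equation of motion (constant flow): PIP = Vt/C + R·V̇ + PEEP.
Vt/C = PIP − R·V̇ − PEEP = 35.0 − 20.499 − 8 = 6.501 cmH2O.
Vt = C × 6.501 = 77.7 × 6.501 = 505.13 mL.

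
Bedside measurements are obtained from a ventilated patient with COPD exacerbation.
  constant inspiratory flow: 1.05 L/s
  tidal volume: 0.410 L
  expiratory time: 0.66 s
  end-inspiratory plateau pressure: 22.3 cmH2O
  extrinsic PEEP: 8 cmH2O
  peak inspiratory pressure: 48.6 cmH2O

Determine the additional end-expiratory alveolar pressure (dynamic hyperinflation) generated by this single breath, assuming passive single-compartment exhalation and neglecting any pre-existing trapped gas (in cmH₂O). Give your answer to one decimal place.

R = (PIP − Pplat)/V̇ = (48.6 − 22.3) / 1.05 = 26.3/1.05 = 25.048 cmH2O·s/L.
C = Vt/(Pplat − PEEP) = 410.0 / (22.3 − 8) = 410.0/14.3 = 28.671 mL/cmH2O.
τ = R × C = 25.048 × 0.02867 L/cmH2O = 0.7181 s.
Fraction remaining = e^(−Te/τ) = e^(−0.66/0.7181) = 0.3989; trapped volume = 410.0 × 0.3989 = 163.55 mL.
Additional alveolar pressure from trapping ≈ V_trapped / C = 163.55 / 28.671 = 5.704 cmH2O.

5.7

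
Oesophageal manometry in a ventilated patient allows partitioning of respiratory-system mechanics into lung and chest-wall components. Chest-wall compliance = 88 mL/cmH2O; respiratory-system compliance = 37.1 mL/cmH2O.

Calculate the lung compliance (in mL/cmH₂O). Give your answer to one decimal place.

64.1

1/CL = 1/Crs − 1/Ccw.
1/CL = 1/37.1 − 1/88 = 0.01559.
CL = 64.144 mL/cmH2O.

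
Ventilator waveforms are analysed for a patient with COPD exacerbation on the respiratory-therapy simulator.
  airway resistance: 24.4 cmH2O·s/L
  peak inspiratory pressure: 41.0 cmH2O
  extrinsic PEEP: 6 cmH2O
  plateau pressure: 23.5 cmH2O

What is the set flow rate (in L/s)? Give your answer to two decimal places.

0.72

flow = (PIP − Pplat) / Raw = 17.5 / 24.4 = 0.7172 L/s.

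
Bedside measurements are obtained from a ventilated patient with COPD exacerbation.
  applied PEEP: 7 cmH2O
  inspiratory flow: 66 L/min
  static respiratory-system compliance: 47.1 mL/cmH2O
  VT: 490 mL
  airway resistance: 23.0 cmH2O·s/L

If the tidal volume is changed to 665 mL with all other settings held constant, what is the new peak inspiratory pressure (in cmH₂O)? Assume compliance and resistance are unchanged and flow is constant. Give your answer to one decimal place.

Flow: 66 L/min ÷ 60 = 1.1 L/s.
PIP = Vt/C + R·V̇ + PEEP (constant-flow equation of motion).
Only the elastic term changes: ΔPIP = ΔVt / C = (665 − 490) / 47.1 = 3.715 cmH2O.
Original PIP = 490/47.1 + 23.0×1.1 + 7 = 42.703 cmH2O; new PIP = 42.703 + (3.715) = 46.418 cmH2O.

46.4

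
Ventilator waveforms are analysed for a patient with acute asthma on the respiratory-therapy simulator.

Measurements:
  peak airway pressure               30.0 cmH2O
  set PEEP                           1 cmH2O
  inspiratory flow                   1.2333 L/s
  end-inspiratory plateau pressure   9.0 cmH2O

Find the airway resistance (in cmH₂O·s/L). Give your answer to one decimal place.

Raw = (PIP − Pplat) / flow = (30.0 − 9.0) / 1.2333 = 21.0 / 1.2333 = 17.027 cmH2O·s/L.

17.0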